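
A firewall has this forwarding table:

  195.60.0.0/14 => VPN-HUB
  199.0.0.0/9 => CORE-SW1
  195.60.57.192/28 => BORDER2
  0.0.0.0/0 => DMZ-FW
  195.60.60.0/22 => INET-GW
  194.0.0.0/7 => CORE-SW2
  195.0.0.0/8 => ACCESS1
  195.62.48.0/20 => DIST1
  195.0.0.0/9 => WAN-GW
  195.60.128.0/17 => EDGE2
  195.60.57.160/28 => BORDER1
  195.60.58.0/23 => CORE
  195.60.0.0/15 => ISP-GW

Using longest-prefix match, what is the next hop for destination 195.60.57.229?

Routes whose prefix contains 195.60.57.229:
  0.0.0.0/0 (default, matches everything) -> DMZ-FW
  194.0.0.0/7 (194.0.0.0 - 195.255.255.255) -> CORE-SW2
  195.0.0.0/8 (195.0.0.0 - 195.255.255.255) -> ACCESS1
  195.0.0.0/9 (195.0.0.0 - 195.127.255.255) -> WAN-GW
  195.60.0.0/14 (195.60.0.0 - 195.63.255.255) -> VPN-HUB
  195.60.0.0/15 (195.60.0.0 - 195.61.255.255) -> ISP-GW
More-specific entries that do NOT match:
  195.60.57.192/28 (195.60.57.192 - 195.60.57.207) does not contain 195.60.57.229
  195.60.57.160/28 (195.60.57.160 - 195.60.57.175) does not contain 195.60.57.229
  195.60.58.0/23 (195.60.58.0 - 195.60.59.255) does not contain 195.60.57.229
  195.60.60.0/22 (195.60.60.0 - 195.60.63.255) does not contain 195.60.57.229
  195.62.48.0/20 (195.62.48.0 - 195.62.63.255) does not contain 195.60.57.229
  195.60.128.0/17 (195.60.128.0 - 195.60.255.255) does not contain 195.60.57.229
Longest matching prefix is /15 -> next hop ISP-GW.

ISP-GW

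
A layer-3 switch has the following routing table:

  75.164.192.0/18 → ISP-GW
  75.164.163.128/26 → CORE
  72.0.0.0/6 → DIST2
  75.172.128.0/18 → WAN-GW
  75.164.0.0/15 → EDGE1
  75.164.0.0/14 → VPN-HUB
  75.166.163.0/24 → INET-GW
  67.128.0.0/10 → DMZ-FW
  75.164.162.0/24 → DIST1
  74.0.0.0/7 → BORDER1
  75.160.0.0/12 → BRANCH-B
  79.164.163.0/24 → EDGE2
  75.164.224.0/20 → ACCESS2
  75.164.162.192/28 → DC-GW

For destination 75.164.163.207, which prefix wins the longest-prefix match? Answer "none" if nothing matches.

75.164.0.0/15

Entries matching 75.164.163.207:
  72.0.0.0/6 (72.0.0.0 - 75.255.255.255)
  74.0.0.0/7 (74.0.0.0 - 75.255.255.255)
  75.160.0.0/12 (75.160.0.0 - 75.175.255.255)
  75.164.0.0/14 (75.164.0.0 - 75.167.255.255)
  75.164.0.0/15 (75.164.0.0 - 75.165.255.255)
Most specific is 75.164.0.0/15.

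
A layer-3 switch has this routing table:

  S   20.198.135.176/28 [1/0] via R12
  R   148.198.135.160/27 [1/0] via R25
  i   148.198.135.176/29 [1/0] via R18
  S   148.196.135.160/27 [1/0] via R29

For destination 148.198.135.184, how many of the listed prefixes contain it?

1

Prefixes containing 148.198.135.184:
  148.198.135.160/27 (148.198.135.160 - 148.198.135.191)
Total matching entries: 1.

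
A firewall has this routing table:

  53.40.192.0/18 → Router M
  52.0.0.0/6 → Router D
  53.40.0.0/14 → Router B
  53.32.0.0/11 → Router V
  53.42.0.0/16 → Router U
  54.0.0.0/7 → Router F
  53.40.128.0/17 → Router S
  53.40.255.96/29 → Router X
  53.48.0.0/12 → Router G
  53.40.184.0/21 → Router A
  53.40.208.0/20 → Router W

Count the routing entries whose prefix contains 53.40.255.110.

5

Prefixes containing 53.40.255.110:
  52.0.0.0/6 (52.0.0.0 - 55.255.255.255)
  53.32.0.0/11 (53.32.0.0 - 53.63.255.255)
  53.40.0.0/14 (53.40.0.0 - 53.43.255.255)
  53.40.128.0/17 (53.40.128.0 - 53.40.255.255)
  53.40.192.0/18 (53.40.192.0 - 53.40.255.255)
Total matching entries: 5.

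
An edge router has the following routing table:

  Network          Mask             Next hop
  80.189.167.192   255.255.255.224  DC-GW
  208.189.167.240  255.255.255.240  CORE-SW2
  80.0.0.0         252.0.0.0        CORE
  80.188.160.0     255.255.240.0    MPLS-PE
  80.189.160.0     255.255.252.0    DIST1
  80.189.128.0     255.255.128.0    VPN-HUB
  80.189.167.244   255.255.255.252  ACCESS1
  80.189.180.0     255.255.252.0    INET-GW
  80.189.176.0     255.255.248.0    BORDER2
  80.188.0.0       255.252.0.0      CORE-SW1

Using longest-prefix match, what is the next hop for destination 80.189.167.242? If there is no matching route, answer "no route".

Routes whose prefix contains 80.189.167.242:
  80.0.0.0/6 (80.0.0.0 - 83.255.255.255) -> CORE
  80.188.0.0/14 (80.188.0.0 - 80.191.255.255) -> CORE-SW1
  80.189.128.0/17 (80.189.128.0 - 80.189.255.255) -> VPN-HUB
More-specific entries that do NOT match:
  80.189.167.244/30 (80.189.167.244 - 80.189.167.247) does not contain 80.189.167.242
  208.189.167.240/28 (208.189.167.240 - 208.189.167.255) does not contain 80.189.167.242
  80.189.167.192/27 (80.189.167.192 - 80.189.167.223) does not contain 80.189.167.242
  80.189.160.0/22 (80.189.160.0 - 80.189.163.255) does not contain 80.189.167.242
  80.189.180.0/22 (80.189.180.0 - 80.189.183.255) does not contain 80.189.167.242
  80.189.176.0/21 (80.189.176.0 - 80.189.183.255) does not contain 80.189.167.242
  80.188.160.0/20 (80.188.160.0 - 80.188.175.255) does not contain 80.189.167.242
Longest matching prefix is /17 -> next hop VPN-HUB.

VPN-HUB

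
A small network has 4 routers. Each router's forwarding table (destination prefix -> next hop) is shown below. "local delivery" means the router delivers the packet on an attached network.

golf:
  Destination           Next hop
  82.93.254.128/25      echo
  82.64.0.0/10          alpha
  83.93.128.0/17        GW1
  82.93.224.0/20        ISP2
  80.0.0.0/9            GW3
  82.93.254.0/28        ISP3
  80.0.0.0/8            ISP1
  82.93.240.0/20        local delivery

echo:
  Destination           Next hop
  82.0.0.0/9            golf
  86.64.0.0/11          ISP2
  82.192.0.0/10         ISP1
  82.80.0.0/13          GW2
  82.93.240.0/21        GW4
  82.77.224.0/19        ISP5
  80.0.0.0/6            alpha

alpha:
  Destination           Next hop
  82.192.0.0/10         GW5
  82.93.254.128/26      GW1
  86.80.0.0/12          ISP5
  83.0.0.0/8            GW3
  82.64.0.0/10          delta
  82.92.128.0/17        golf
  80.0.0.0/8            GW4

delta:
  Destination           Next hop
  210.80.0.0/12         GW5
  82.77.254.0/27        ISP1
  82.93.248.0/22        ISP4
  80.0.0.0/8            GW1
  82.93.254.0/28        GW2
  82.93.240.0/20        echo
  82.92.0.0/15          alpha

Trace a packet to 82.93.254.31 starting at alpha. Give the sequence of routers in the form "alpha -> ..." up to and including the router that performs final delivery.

alpha -> delta -> echo -> golf

At alpha: longest match for 82.93.254.31 is 82.64.0.0/10 -> delta
At delta: longest match for 82.93.254.31 is 82.93.240.0/20 -> echo
At echo: longest match for 82.93.254.31 is 82.0.0.0/9 -> golf
At golf: longest match for 82.93.254.31 is 82.93.240.0/20 -> local delivery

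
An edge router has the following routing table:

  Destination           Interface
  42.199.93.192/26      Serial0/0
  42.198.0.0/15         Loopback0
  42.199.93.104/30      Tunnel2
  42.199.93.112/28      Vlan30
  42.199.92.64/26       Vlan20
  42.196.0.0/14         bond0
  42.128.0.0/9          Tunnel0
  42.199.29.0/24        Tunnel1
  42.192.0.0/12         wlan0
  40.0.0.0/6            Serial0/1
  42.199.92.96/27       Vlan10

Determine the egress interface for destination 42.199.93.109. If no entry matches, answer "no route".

Routes whose prefix contains 42.199.93.109:
  40.0.0.0/6 (40.0.0.0 - 43.255.255.255) -> Serial0/1
  42.128.0.0/9 (42.128.0.0 - 42.255.255.255) -> Tunnel0
  42.192.0.0/12 (42.192.0.0 - 42.207.255.255) -> wlan0
  42.196.0.0/14 (42.196.0.0 - 42.199.255.255) -> bond0
  42.198.0.0/15 (42.198.0.0 - 42.199.255.255) -> Loopback0
More-specific entries that do NOT match:
  42.199.93.104/30 (42.199.93.104 - 42.199.93.107) does not contain 42.199.93.109
  42.199.93.112/28 (42.199.93.112 - 42.199.93.127) does not contain 42.199.93.109
  42.199.92.96/27 (42.199.92.96 - 42.199.92.127) does not contain 42.199.93.109
  42.199.93.192/26 (42.199.93.192 - 42.199.93.255) does not contain 42.199.93.109
  42.199.92.64/26 (42.199.92.64 - 42.199.92.127) does not contain 42.199.93.109
  42.199.29.0/24 (42.199.29.0 - 42.199.29.255) does not contain 42.199.93.109
Longest matching prefix is /15 -> interface Loopback0.

Loopback0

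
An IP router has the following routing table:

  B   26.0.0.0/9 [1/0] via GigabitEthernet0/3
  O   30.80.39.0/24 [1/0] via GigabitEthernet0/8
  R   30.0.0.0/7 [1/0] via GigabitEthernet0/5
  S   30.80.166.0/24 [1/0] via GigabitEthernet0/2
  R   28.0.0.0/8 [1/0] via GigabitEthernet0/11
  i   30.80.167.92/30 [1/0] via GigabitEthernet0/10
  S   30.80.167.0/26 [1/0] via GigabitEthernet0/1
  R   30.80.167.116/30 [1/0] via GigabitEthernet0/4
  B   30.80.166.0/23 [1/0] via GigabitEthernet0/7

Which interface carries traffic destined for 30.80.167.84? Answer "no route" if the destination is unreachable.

GigabitEthernet0/7

Routes whose prefix contains 30.80.167.84:
  30.0.0.0/7 (30.0.0.0 - 31.255.255.255) -> GigabitEthernet0/5
  30.80.166.0/23 (30.80.166.0 - 30.80.167.255) -> GigabitEthernet0/7
More-specific entries that do NOT match:
  30.80.167.92/30 (30.80.167.92 - 30.80.167.95) does not contain 30.80.167.84
  30.80.167.116/30 (30.80.167.116 - 30.80.167.119) does not contain 30.80.167.84
  30.80.167.0/26 (30.80.167.0 - 30.80.167.63) does not contain 30.80.167.84
  30.80.39.0/24 (30.80.39.0 - 30.80.39.255) does not contain 30.80.167.84
  30.80.166.0/24 (30.80.166.0 - 30.80.166.255) does not contain 30.80.167.84
Longest matching prefix is /23 -> interface GigabitEthernet0/7.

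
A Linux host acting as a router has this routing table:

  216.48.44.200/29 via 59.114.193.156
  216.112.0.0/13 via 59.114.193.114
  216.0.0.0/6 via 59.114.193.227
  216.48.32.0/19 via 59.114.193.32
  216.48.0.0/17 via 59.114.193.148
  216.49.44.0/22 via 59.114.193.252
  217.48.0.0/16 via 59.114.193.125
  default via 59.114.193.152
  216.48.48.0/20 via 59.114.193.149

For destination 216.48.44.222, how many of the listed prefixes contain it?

4

Prefixes containing 216.48.44.222:
  0.0.0.0/0 (default, matches everything)
  216.0.0.0/6 (216.0.0.0 - 219.255.255.255)
  216.48.0.0/17 (216.48.0.0 - 216.48.127.255)
  216.48.32.0/19 (216.48.32.0 - 216.48.63.255)
Total matching entries: 4.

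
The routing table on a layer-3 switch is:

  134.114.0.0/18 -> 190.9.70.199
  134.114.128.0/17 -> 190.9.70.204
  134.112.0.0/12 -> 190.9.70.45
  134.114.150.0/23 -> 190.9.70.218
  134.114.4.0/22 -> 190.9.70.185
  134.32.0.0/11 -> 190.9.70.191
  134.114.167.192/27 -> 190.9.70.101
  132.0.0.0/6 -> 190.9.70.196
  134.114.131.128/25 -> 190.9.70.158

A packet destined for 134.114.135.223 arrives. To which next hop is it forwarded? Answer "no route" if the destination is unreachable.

Routes whose prefix contains 134.114.135.223:
  132.0.0.0/6 (132.0.0.0 - 135.255.255.255) -> 190.9.70.196
  134.112.0.0/12 (134.112.0.0 - 134.127.255.255) -> 190.9.70.45
  134.114.128.0/17 (134.114.128.0 - 134.114.255.255) -> 190.9.70.204
More-specific entries that do NOT match:
  134.114.167.192/27 (134.114.167.192 - 134.114.167.223) does not contain 134.114.135.223
  134.114.131.128/25 (134.114.131.128 - 134.114.131.255) does not contain 134.114.135.223
  134.114.150.0/23 (134.114.150.0 - 134.114.151.255) does not contain 134.114.135.223
  134.114.4.0/22 (134.114.4.0 - 134.114.7.255) does not contain 134.114.135.223
  134.114.0.0/18 (134.114.0.0 - 134.114.63.255) does not contain 134.114.135.223
Longest matching prefix is /17 -> next hop 190.9.70.204.

190.9.70.204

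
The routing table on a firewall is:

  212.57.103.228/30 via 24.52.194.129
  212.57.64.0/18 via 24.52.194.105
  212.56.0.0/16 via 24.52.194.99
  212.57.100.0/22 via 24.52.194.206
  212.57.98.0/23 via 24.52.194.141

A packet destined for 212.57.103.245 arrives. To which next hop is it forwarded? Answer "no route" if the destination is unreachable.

24.52.194.206

Routes whose prefix contains 212.57.103.245:
  212.57.64.0/18 (212.57.64.0 - 212.57.127.255) -> 24.52.194.105
  212.57.100.0/22 (212.57.100.0 - 212.57.103.255) -> 24.52.194.206
More-specific entries that do NOT match:
  212.57.103.228/30 (212.57.103.228 - 212.57.103.231) does not contain 212.57.103.245
  212.57.98.0/23 (212.57.98.0 - 212.57.99.255) does not contain 212.57.103.245
Longest matching prefix is /22 -> next hop 24.52.194.206.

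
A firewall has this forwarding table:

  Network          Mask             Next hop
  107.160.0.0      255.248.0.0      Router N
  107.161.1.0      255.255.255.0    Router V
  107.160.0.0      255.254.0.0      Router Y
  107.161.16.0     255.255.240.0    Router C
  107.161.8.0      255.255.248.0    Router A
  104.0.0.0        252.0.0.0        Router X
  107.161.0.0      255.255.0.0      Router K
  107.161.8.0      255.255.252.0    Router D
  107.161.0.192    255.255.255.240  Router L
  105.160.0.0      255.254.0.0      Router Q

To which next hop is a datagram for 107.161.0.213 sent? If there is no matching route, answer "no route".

Router K

Routes whose prefix contains 107.161.0.213:
  104.0.0.0/6 (104.0.0.0 - 107.255.255.255) -> Router X
  107.160.0.0/13 (107.160.0.0 - 107.167.255.255) -> Router N
  107.160.0.0/15 (107.160.0.0 - 107.161.255.255) -> Router Y
  107.161.0.0/16 (107.161.0.0 - 107.161.255.255) -> Router K
More-specific entries that do NOT match:
  107.161.0.192/28 (107.161.0.192 - 107.161.0.207) does not contain 107.161.0.213
  107.161.1.0/24 (107.161.1.0 - 107.161.1.255) does not contain 107.161.0.213
  107.161.8.0/22 (107.161.8.0 - 107.161.11.255) does not contain 107.161.0.213
  107.161.8.0/21 (107.161.8.0 - 107.161.15.255) does not contain 107.161.0.213
  107.161.16.0/20 (107.161.16.0 - 107.161.31.255) does not contain 107.161.0.213
Longest matching prefix is /16 -> next hop Router K.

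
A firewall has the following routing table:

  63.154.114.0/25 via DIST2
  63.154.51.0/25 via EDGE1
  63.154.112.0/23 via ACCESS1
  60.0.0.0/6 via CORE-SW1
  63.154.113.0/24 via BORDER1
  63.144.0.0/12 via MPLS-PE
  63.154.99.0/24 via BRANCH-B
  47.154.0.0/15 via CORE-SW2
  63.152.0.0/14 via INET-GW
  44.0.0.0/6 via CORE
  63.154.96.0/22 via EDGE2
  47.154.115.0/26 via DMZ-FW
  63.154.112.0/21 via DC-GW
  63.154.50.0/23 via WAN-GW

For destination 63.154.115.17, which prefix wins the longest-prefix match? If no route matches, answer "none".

Entries matching 63.154.115.17:
  60.0.0.0/6 (60.0.0.0 - 63.255.255.255)
  63.144.0.0/12 (63.144.0.0 - 63.159.255.255)
  63.152.0.0/14 (63.152.0.0 - 63.155.255.255)
  63.154.112.0/21 (63.154.112.0 - 63.154.119.255)
Most specific is 63.154.112.0/21.

63.154.112.0/21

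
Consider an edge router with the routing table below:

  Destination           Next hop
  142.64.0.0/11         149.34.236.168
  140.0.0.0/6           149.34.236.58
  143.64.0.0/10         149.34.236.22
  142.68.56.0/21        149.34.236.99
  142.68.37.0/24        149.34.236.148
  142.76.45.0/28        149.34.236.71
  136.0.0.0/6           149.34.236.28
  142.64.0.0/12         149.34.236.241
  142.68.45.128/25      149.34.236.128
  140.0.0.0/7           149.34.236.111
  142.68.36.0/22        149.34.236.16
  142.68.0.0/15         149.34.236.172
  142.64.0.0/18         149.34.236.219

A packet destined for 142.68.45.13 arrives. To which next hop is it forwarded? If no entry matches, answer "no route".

149.34.236.172

Routes whose prefix contains 142.68.45.13:
  140.0.0.0/6 (140.0.0.0 - 143.255.255.255) -> 149.34.236.58
  142.64.0.0/11 (142.64.0.0 - 142.95.255.255) -> 149.34.236.168
  142.64.0.0/12 (142.64.0.0 - 142.79.255.255) -> 149.34.236.241
  142.68.0.0/15 (142.68.0.0 - 142.69.255.255) -> 149.34.236.172
More-specific entries that do NOT match:
  142.76.45.0/28 (142.76.45.0 - 142.76.45.15) does not contain 142.68.45.13
  142.68.45.128/25 (142.68.45.128 - 142.68.45.255) does not contain 142.68.45.13
  142.68.37.0/24 (142.68.37.0 - 142.68.37.255) does not contain 142.68.45.13
  142.68.36.0/22 (142.68.36.0 - 142.68.39.255) does not contain 142.68.45.13
  142.68.56.0/21 (142.68.56.0 - 142.68.63.255) does not contain 142.68.45.13
  142.64.0.0/18 (142.64.0.0 - 142.64.63.255) does not contain 142.68.45.13
Longest matching prefix is /15 -> next hop 149.34.236.172.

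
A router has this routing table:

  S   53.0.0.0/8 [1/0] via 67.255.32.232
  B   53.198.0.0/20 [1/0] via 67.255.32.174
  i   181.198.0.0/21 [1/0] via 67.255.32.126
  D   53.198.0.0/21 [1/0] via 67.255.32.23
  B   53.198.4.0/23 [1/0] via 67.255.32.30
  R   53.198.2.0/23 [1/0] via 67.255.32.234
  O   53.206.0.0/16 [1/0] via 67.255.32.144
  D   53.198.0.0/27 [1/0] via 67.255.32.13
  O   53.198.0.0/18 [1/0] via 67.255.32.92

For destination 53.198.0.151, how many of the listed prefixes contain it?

Prefixes containing 53.198.0.151:
  53.0.0.0/8 (53.0.0.0 - 53.255.255.255)
  53.198.0.0/18 (53.198.0.0 - 53.198.63.255)
  53.198.0.0/20 (53.198.0.0 - 53.198.15.255)
  53.198.0.0/21 (53.198.0.0 - 53.198.7.255)
Total matching entries: 4.

4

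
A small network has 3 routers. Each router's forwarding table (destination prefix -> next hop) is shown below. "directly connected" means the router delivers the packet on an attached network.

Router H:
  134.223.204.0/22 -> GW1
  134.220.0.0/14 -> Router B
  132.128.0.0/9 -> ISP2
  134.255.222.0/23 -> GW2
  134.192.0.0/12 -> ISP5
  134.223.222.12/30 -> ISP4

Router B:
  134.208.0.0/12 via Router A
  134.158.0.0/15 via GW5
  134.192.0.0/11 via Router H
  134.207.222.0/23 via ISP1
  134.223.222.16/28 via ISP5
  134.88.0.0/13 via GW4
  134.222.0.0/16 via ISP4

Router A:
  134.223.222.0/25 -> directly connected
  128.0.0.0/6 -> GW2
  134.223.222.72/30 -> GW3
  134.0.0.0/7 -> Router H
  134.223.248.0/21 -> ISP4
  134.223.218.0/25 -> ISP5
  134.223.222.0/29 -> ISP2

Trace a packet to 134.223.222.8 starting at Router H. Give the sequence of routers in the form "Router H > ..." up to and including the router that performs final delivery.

At Router H: longest match for 134.223.222.8 is 134.220.0.0/14 -> Router B
At Router B: longest match for 134.223.222.8 is 134.208.0.0/12 -> Router A
At Router A: longest match for 134.223.222.8 is 134.223.222.0/25 -> directly connected

Router H > Router B > Router A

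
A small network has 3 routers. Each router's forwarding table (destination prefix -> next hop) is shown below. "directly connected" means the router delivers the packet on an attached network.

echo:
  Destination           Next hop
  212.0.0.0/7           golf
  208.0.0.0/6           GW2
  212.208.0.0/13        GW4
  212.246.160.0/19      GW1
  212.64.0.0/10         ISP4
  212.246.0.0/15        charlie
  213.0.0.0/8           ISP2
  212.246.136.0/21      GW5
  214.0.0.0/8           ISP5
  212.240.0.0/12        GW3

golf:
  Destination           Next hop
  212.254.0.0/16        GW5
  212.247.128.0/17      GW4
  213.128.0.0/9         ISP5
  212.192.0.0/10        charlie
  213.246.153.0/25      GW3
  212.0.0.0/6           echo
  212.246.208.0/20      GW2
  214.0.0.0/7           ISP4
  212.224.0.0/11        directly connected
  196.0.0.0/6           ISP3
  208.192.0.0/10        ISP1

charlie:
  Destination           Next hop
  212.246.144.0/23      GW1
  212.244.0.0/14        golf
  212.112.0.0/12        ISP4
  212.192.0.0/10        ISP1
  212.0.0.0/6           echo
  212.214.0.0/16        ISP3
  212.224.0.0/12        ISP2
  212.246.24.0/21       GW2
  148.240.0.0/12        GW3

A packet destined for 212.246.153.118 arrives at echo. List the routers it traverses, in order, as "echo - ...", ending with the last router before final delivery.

echo - charlie - golf

At echo: longest match for 212.246.153.118 is 212.246.0.0/15 -> charlie
At charlie: longest match for 212.246.153.118 is 212.244.0.0/14 -> golf
At golf: longest match for 212.246.153.118 is 212.224.0.0/11 -> directly connected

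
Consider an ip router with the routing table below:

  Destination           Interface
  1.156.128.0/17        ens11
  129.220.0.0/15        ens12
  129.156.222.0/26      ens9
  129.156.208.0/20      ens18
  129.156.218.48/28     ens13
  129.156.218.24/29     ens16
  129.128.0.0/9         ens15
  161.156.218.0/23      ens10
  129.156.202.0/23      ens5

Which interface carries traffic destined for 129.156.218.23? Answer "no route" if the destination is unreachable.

ens18

Routes whose prefix contains 129.156.218.23:
  129.128.0.0/9 (129.128.0.0 - 129.255.255.255) -> ens15
  129.156.208.0/20 (129.156.208.0 - 129.156.223.255) -> ens18
More-specific entries that do NOT match:
  129.156.218.24/29 (129.156.218.24 - 129.156.218.31) does not contain 129.156.218.23
  129.156.218.48/28 (129.156.218.48 - 129.156.218.63) does not contain 129.156.218.23
  129.156.222.0/26 (129.156.222.0 - 129.156.222.63) does not contain 129.156.218.23
  161.156.218.0/23 (161.156.218.0 - 161.156.219.255) does not contain 129.156.218.23
  129.156.202.0/23 (129.156.202.0 - 129.156.203.255) does not contain 129.156.218.23
Longest matching prefix is /20 -> interface ens18.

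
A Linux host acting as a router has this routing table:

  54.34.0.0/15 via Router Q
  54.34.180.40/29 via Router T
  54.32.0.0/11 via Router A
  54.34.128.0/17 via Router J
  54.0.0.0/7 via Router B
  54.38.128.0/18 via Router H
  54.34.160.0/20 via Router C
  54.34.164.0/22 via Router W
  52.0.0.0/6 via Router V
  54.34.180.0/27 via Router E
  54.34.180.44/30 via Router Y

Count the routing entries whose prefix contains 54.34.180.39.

Prefixes containing 54.34.180.39:
  52.0.0.0/6 (52.0.0.0 - 55.255.255.255)
  54.0.0.0/7 (54.0.0.0 - 55.255.255.255)
  54.32.0.0/11 (54.32.0.0 - 54.63.255.255)
  54.34.0.0/15 (54.34.0.0 - 54.35.255.255)
  54.34.128.0/17 (54.34.128.0 - 54.34.255.255)
Total matching entries: 5.

5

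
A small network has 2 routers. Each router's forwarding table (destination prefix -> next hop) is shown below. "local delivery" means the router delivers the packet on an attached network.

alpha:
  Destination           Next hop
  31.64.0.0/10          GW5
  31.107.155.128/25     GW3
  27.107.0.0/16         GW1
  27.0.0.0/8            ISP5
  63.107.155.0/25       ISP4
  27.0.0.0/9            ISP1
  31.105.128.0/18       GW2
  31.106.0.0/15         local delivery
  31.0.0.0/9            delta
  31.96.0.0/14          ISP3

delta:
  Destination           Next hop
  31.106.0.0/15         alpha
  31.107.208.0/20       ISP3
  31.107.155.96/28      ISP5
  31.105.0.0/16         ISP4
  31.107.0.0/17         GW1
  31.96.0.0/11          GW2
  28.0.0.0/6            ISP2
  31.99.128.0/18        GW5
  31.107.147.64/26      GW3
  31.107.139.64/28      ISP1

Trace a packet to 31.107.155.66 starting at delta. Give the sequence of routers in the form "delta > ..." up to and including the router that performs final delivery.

At delta: longest match for 31.107.155.66 is 31.106.0.0/15 -> alpha
At alpha: longest match for 31.107.155.66 is 31.106.0.0/15 -> local delivery

delta > alpha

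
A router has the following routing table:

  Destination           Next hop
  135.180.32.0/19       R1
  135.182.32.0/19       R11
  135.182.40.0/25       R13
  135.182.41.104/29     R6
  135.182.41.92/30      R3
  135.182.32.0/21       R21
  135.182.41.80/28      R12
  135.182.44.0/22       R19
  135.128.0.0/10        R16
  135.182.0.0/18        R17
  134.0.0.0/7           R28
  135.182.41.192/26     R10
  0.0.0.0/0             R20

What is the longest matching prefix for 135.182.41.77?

135.182.32.0/19

Entries matching 135.182.41.77:
  0.0.0.0/0 (default, matches everything)
  134.0.0.0/7 (134.0.0.0 - 135.255.255.255)
  135.128.0.0/10 (135.128.0.0 - 135.191.255.255)
  135.182.0.0/18 (135.182.0.0 - 135.182.63.255)
  135.182.32.0/19 (135.182.32.0 - 135.182.63.255)
Most specific is 135.182.32.0/19.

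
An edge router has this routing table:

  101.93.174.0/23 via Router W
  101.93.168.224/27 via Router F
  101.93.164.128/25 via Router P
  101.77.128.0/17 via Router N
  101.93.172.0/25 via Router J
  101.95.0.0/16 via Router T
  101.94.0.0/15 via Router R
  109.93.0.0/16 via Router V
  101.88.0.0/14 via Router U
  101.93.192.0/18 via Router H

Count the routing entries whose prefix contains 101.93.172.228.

0

No listed prefix contains 101.93.172.228.
Total matching entries: 0.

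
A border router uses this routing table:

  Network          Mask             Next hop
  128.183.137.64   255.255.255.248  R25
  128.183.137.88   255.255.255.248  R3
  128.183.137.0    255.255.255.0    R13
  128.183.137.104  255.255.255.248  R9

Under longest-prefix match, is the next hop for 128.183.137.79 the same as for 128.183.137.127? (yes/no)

yes

128.183.137.79: longest match 128.183.137.0/24 -> R13
128.183.137.127: longest match 128.183.137.0/24 -> R13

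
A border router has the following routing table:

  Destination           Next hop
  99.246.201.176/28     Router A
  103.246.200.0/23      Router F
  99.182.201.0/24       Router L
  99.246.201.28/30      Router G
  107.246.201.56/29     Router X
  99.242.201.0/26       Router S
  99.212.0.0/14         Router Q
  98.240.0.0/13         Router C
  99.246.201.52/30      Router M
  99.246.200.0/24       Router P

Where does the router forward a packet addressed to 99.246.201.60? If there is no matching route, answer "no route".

No entry's prefix contains 99.246.201.60; there is no default route.

no route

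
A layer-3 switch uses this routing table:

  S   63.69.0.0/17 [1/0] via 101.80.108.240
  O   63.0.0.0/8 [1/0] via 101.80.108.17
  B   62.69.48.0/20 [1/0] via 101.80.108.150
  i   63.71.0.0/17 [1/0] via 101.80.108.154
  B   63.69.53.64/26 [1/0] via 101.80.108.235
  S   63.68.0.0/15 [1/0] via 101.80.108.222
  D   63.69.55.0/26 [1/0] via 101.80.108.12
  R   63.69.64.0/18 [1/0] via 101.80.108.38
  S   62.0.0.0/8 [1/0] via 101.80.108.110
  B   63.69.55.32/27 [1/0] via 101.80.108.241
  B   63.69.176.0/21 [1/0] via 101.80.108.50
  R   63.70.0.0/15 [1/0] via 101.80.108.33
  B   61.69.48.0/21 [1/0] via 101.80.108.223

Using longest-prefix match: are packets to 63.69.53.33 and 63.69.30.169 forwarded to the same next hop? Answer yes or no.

yes

63.69.53.33: longest match 63.69.0.0/17 -> 101.80.108.240
63.69.30.169: longest match 63.69.0.0/17 -> 101.80.108.240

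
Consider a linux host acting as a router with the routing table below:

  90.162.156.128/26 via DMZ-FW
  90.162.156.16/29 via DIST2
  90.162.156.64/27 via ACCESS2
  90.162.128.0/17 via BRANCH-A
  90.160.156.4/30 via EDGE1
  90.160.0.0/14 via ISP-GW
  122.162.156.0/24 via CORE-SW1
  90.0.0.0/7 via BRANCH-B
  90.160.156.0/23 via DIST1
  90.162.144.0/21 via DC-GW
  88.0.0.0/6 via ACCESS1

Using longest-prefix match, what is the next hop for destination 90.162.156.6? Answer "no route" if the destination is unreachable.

BRANCH-A

Routes whose prefix contains 90.162.156.6:
  88.0.0.0/6 (88.0.0.0 - 91.255.255.255) -> ACCESS1
  90.0.0.0/7 (90.0.0.0 - 91.255.255.255) -> BRANCH-B
  90.160.0.0/14 (90.160.0.0 - 90.163.255.255) -> ISP-GW
  90.162.128.0/17 (90.162.128.0 - 90.162.255.255) -> BRANCH-A
More-specific entries that do NOT match:
  90.160.156.4/30 (90.160.156.4 - 90.160.156.7) does not contain 90.162.156.6
  90.162.156.16/29 (90.162.156.16 - 90.162.156.23) does not contain 90.162.156.6
  90.162.156.64/27 (90.162.156.64 - 90.162.156.95) does not contain 90.162.156.6
  90.162.156.128/26 (90.162.156.128 - 90.162.156.191) does not contain 90.162.156.6
  122.162.156.0/24 (122.162.156.0 - 122.162.156.255) does not contain 90.162.156.6
  90.160.156.0/23 (90.160.156.0 - 90.160.157.255) does not contain 90.162.156.6
  90.162.144.0/21 (90.162.144.0 - 90.162.151.255) does not contain 90.162.156.6
Longest matching prefix is /17 -> next hop BRANCH-A.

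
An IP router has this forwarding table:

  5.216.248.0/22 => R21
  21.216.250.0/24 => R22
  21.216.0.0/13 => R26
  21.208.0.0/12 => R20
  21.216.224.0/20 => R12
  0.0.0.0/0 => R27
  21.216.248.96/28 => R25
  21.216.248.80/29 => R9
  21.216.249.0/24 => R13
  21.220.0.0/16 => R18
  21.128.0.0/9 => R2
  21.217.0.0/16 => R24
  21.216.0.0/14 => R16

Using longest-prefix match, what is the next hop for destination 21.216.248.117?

R16

Routes whose prefix contains 21.216.248.117:
  0.0.0.0/0 (default, matches everything) -> R27
  21.128.0.0/9 (21.128.0.0 - 21.255.255.255) -> R2
  21.208.0.0/12 (21.208.0.0 - 21.223.255.255) -> R20
  21.216.0.0/13 (21.216.0.0 - 21.223.255.255) -> R26
  21.216.0.0/14 (21.216.0.0 - 21.219.255.255) -> R16
More-specific entries that do NOT match:
  21.216.248.80/29 (21.216.248.80 - 21.216.248.87) does not contain 21.216.248.117
  21.216.248.96/28 (21.216.248.96 - 21.216.248.111) does not contain 21.216.248.117
  21.216.250.0/24 (21.216.250.0 - 21.216.250.255) does not contain 21.216.248.117
  21.216.249.0/24 (21.216.249.0 - 21.216.249.255) does not contain 21.216.248.117
  5.216.248.0/22 (5.216.248.0 - 5.216.251.255) does not contain 21.216.248.117
  21.216.224.0/20 (21.216.224.0 - 21.216.239.255) does not contain 21.216.248.117
  21.220.0.0/16 (21.220.0.0 - 21.220.255.255) does not contain 21.216.248.117
  21.217.0.0/16 (21.217.0.0 - 21.217.255.255) does not contain 21.216.248.117
Longest matching prefix is /14 -> next hop R16.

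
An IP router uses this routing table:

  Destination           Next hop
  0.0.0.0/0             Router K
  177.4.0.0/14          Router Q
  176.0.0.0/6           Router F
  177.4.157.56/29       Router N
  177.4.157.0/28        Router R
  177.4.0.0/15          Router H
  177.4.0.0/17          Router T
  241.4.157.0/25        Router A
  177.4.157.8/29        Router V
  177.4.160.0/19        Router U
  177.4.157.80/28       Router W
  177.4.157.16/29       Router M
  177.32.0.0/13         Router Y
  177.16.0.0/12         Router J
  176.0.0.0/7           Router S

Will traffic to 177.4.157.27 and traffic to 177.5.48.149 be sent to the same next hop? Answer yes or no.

yes

177.4.157.27: longest match 177.4.0.0/15 -> Router H
177.5.48.149: longest match 177.4.0.0/15 -> Router H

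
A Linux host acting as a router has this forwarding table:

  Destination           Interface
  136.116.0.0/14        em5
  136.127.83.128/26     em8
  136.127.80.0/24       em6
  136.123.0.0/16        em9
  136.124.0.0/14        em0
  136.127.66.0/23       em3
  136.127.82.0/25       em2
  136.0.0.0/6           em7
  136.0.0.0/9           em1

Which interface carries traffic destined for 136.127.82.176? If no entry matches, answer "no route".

em0

Routes whose prefix contains 136.127.82.176:
  136.0.0.0/6 (136.0.0.0 - 139.255.255.255) -> em7
  136.0.0.0/9 (136.0.0.0 - 136.127.255.255) -> em1
  136.124.0.0/14 (136.124.0.0 - 136.127.255.255) -> em0
More-specific entries that do NOT match:
  136.127.83.128/26 (136.127.83.128 - 136.127.83.191) does not contain 136.127.82.176
  136.127.82.0/25 (136.127.82.0 - 136.127.82.127) does not contain 136.127.82.176
  136.127.80.0/24 (136.127.80.0 - 136.127.80.255) does not contain 136.127.82.176
  136.127.66.0/23 (136.127.66.0 - 136.127.67.255) does not contain 136.127.82.176
  136.123.0.0/16 (136.123.0.0 - 136.123.255.255) does not contain 136.127.82.176
Longest matching prefix is /14 -> interface em0.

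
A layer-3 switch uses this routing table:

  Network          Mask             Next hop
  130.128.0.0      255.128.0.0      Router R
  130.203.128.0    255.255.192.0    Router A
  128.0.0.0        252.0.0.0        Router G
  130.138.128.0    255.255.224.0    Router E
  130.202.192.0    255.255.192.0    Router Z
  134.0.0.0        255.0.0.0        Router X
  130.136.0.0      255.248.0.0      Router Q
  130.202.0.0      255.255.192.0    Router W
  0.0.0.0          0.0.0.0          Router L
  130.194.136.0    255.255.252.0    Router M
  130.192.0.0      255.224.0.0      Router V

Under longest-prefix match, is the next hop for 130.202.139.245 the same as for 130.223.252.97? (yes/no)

yes

130.202.139.245: longest match 130.192.0.0/11 -> Router V
130.223.252.97: longest match 130.192.0.0/11 -> Router V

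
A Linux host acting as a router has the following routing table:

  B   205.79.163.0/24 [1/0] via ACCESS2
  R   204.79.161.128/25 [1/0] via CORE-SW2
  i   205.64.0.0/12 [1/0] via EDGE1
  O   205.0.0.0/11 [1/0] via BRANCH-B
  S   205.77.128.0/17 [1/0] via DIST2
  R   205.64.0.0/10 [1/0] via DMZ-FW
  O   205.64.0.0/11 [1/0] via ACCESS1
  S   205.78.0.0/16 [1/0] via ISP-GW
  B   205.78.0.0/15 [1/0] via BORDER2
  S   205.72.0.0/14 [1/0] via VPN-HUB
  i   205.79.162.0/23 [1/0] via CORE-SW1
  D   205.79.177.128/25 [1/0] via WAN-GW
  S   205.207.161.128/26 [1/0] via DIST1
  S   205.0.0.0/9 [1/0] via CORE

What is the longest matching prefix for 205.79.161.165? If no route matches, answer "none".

Entries matching 205.79.161.165:
  205.0.0.0/9 (205.0.0.0 - 205.127.255.255)
  205.64.0.0/10 (205.64.0.0 - 205.127.255.255)
  205.64.0.0/11 (205.64.0.0 - 205.95.255.255)
  205.64.0.0/12 (205.64.0.0 - 205.79.255.255)
  205.78.0.0/15 (205.78.0.0 - 205.79.255.255)
Most specific is 205.78.0.0/15.

205.78.0.0/15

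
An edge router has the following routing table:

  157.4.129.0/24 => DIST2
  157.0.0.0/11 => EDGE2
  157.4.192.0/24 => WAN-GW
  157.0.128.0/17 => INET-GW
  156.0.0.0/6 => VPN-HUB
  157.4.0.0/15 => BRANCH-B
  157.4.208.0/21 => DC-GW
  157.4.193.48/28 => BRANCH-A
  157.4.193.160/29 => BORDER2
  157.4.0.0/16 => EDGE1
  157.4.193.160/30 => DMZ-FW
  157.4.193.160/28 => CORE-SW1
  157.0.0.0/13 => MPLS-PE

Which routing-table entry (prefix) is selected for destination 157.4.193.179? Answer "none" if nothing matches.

157.4.0.0/16

Entries matching 157.4.193.179:
  156.0.0.0/6 (156.0.0.0 - 159.255.255.255)
  157.0.0.0/11 (157.0.0.0 - 157.31.255.255)
  157.0.0.0/13 (157.0.0.0 - 157.7.255.255)
  157.4.0.0/15 (157.4.0.0 - 157.5.255.255)
  157.4.0.0/16 (157.4.0.0 - 157.4.255.255)
Most specific is 157.4.0.0/16.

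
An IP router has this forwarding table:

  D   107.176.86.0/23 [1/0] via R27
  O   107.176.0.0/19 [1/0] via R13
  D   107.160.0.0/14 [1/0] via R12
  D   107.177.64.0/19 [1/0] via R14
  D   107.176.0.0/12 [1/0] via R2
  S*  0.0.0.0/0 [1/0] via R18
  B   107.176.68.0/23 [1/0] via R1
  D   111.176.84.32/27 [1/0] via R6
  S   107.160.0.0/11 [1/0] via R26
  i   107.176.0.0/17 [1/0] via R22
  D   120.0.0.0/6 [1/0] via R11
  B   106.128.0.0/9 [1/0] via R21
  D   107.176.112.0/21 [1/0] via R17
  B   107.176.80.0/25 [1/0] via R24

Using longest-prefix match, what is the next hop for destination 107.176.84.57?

Routes whose prefix contains 107.176.84.57:
  0.0.0.0/0 (default, matches everything) -> R18
  107.160.0.0/11 (107.160.0.0 - 107.191.255.255) -> R26
  107.176.0.0/12 (107.176.0.0 - 107.191.255.255) -> R2
  107.176.0.0/17 (107.176.0.0 - 107.176.127.255) -> R22
More-specific entries that do NOT match:
  111.176.84.32/27 (111.176.84.32 - 111.176.84.63) does not contain 107.176.84.57
  107.176.80.0/25 (107.176.80.0 - 107.176.80.127) does not contain 107.176.84.57
  107.176.86.0/23 (107.176.86.0 - 107.176.87.255) does not contain 107.176.84.57
  107.176.68.0/23 (107.176.68.0 - 107.176.69.255) does not contain 107.176.84.57
  107.176.112.0/21 (107.176.112.0 - 107.176.119.255) does not contain 107.176.84.57
  107.176.0.0/19 (107.176.0.0 - 107.176.31.255) does not contain 107.176.84.57
  107.177.64.0/19 (107.177.64.0 - 107.177.95.255) does not contain 107.176.84.57
Longest matching prefix is /17 -> next hop R22.

R22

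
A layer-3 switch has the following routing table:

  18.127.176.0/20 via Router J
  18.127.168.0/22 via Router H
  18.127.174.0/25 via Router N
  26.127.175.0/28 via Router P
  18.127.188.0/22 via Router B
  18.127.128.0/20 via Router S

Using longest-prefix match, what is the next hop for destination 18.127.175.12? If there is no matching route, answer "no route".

No entry's prefix contains 18.127.175.12; there is no default route.

no route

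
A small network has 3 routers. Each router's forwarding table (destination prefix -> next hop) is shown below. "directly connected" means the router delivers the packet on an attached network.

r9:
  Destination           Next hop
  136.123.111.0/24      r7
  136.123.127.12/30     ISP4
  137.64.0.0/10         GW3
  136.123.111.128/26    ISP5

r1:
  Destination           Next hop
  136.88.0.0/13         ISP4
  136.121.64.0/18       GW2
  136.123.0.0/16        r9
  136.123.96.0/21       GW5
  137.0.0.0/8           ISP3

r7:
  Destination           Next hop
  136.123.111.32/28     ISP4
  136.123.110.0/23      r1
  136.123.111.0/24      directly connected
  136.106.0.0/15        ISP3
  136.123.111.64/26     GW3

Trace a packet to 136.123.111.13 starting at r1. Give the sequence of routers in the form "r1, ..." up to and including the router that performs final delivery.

At r1: longest match for 136.123.111.13 is 136.123.0.0/16 -> r9
At r9: longest match for 136.123.111.13 is 136.123.111.0/24 -> r7
At r7: longest match for 136.123.111.13 is 136.123.111.0/24 -> directly connected

r1, r9, r7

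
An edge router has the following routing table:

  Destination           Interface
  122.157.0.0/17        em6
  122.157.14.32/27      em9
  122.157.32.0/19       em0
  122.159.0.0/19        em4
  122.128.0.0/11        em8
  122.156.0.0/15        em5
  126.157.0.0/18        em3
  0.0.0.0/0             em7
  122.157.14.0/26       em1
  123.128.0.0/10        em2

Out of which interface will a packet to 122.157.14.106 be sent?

em6

Routes whose prefix contains 122.157.14.106:
  0.0.0.0/0 (default, matches everything) -> em7
  122.128.0.0/11 (122.128.0.0 - 122.159.255.255) -> em8
  122.156.0.0/15 (122.156.0.0 - 122.157.255.255) -> em5
  122.157.0.0/17 (122.157.0.0 - 122.157.127.255) -> em6
More-specific entries that do NOT match:
  122.157.14.32/27 (122.157.14.32 - 122.157.14.63) does not contain 122.157.14.106
  122.157.14.0/26 (122.157.14.0 - 122.157.14.63) does not contain 122.157.14.106
  122.157.32.0/19 (122.157.32.0 - 122.157.63.255) does not contain 122.157.14.106
  122.159.0.0/19 (122.159.0.0 - 122.159.31.255) does not contain 122.157.14.106
  126.157.0.0/18 (126.157.0.0 - 126.157.63.255) does not contain 122.157.14.106
Longest matching prefix is /17 -> interface em6.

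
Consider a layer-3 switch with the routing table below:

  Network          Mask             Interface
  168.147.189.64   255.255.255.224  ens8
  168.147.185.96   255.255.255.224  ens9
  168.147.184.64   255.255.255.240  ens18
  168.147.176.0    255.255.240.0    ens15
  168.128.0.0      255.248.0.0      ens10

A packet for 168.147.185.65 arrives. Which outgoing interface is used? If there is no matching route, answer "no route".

Routes whose prefix contains 168.147.185.65:
  168.147.176.0/20 (168.147.176.0 - 168.147.191.255) -> ens15
More-specific entries that do NOT match:
  168.147.184.64/28 (168.147.184.64 - 168.147.184.79) does not contain 168.147.185.65
  168.147.189.64/27 (168.147.189.64 - 168.147.189.95) does not contain 168.147.185.65
  168.147.185.96/27 (168.147.185.96 - 168.147.185.127) does not contain 168.147.185.65
Longest matching prefix is /20 -> interface ens15.

ens15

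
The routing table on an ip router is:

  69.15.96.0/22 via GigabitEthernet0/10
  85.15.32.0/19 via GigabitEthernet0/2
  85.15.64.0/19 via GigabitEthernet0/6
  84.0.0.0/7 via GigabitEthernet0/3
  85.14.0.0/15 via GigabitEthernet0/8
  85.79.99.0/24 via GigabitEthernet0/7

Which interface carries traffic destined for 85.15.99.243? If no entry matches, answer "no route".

Routes whose prefix contains 85.15.99.243:
  84.0.0.0/7 (84.0.0.0 - 85.255.255.255) -> GigabitEthernet0/3
  85.14.0.0/15 (85.14.0.0 - 85.15.255.255) -> GigabitEthernet0/8
More-specific entries that do NOT match:
  85.79.99.0/24 (85.79.99.0 - 85.79.99.255) does not contain 85.15.99.243
  69.15.96.0/22 (69.15.96.0 - 69.15.99.255) does not contain 85.15.99.243
  85.15.32.0/19 (85.15.32.0 - 85.15.63.255) does not contain 85.15.99.243
  85.15.64.0/19 (85.15.64.0 - 85.15.95.255) does not contain 85.15.99.243
Longest matching prefix is /15 -> interface GigabitEthernet0/8.

GigabitEthernet0/8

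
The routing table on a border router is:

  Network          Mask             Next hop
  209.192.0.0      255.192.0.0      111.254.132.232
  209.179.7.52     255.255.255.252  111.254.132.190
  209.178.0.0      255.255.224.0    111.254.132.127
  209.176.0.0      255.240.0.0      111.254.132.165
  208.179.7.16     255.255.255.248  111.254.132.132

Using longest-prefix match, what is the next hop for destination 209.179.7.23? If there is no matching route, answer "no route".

111.254.132.165

Routes whose prefix contains 209.179.7.23:
  209.176.0.0/12 (209.176.0.0 - 209.191.255.255) -> 111.254.132.165
More-specific entries that do NOT match:
  209.179.7.52/30 (209.179.7.52 - 209.179.7.55) does not contain 209.179.7.23
  208.179.7.16/29 (208.179.7.16 - 208.179.7.23) does not contain 209.179.7.23
  209.178.0.0/19 (209.178.0.0 - 209.178.31.255) does not contain 209.179.7.23
Longest matching prefix is /12 -> next hop 111.254.132.165.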